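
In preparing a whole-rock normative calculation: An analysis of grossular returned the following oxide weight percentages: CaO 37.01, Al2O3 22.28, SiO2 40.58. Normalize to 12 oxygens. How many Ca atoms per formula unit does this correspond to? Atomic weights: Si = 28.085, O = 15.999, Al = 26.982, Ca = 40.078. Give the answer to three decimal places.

CaO: 37.01/56.077 = 0.65999 mol → 0.65999 mol Ca, 0.65999 mol O.
Al2O3: 22.28/101.961 = 0.21851 mol → 0.43702 mol Al, 0.65553 mol O.
SiO2: 40.58/60.083 = 0.67540 mol → 0.67540 mol Si, 1.35080 mol O.
Total oxygen = 2.66632 mol. Normalization factor = 12/2.66632 = 4.50059.
Ca per 12 O = 0.65999 × 4.50059 = 2.970.

2.970 Ca apfu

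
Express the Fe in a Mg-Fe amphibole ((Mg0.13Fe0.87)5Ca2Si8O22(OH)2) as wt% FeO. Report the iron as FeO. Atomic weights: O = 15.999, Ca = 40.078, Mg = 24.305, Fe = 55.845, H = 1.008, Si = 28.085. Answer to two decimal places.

Formula mass = 949.552 g/mol.
4.35 Fe → 4.3500 mol FeO per formula unit; M(FeO) = 71.844, so FeO mass = 312.521 g.
312.521/949.552 × 100 = 32.91 wt%.

32.91 wt%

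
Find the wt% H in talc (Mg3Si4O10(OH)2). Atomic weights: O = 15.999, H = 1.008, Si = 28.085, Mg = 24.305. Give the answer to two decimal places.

0.53 mass %

Formula mass = 3×24.305 + 4×28.085 + 12×15.999 + 2×1.008 = 379.259 g/mol, of which 2.016 g is H.
So H makes up 2.016/379.259 = 0.0053 of the mass, i.e. 0.53%.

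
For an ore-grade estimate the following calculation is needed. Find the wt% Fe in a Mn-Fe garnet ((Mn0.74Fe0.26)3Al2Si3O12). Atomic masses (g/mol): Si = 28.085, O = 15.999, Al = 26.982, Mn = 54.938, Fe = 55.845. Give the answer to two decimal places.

8.79 weight percent

M((Mn0.74Fe0.26)3Al2Si3O12) = 495.728 g/mol.
Fe contributes 0.78 × 55.845 = 43.559 g per mole.
43.559/495.728 = 0.0879 → 8.79%.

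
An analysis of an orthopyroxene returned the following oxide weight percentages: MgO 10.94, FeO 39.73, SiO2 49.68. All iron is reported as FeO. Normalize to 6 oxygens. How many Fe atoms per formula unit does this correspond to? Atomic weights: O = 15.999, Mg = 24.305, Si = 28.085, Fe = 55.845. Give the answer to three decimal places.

1.339 Fe apfu

MgO: 10.94/40.304 = 0.27144 mol → 0.27144 mol Mg, 0.27144 mol O.
FeO: 39.73/71.844 = 0.55300 mol → 0.55300 mol Fe, 0.55300 mol O.
SiO2: 49.68/60.083 = 0.82686 mol → 0.82686 mol Si, 1.65372 mol O.
Total oxygen = 2.47816 mol. Normalization factor = 6/2.47816 = 2.42115.
Fe per 6 O = 0.55300 × 2.42115 = 1.339.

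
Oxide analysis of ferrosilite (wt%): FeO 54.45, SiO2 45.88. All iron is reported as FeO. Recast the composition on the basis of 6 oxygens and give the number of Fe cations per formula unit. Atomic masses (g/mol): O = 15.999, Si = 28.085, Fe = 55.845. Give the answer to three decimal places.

1.990 Fe apfu

FeO (M=71.844): mol = 0.75789; Fe = 0.75789, O = 0.75789.
SiO2 (M=60.083): mol = 0.76361; Si = 0.76361, O = 1.52722.
ΣO = 2.28511; factor = 6/ΣO = 2.62569.
Fe apfu = 0.75789 × 2.62569 = 1.990.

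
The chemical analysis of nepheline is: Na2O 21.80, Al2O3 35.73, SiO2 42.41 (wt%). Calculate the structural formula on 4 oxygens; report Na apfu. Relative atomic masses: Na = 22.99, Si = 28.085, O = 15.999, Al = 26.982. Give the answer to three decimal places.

21.80 wt% Na2O ÷ 61.979 g/mol = 0.35173 mol, giving 0.70346 Na and 0.35173 O.
35.73 wt% Al2O3 ÷ 101.961 g/mol = 0.35043 mol, giving 0.70086 Al and 1.05129 O.
42.41 wt% SiO2 ÷ 60.083 g/mol = 0.70586 mol, giving 0.70586 Si and 1.41172 O.
Oxygen sums to 2.81474; scaling by 4/2.81474 = 1.42109 puts the formula on 4 O.
Na: 0.70346 × 1.42109 = 1.000 atoms per formula unit.

1.000 Na apfu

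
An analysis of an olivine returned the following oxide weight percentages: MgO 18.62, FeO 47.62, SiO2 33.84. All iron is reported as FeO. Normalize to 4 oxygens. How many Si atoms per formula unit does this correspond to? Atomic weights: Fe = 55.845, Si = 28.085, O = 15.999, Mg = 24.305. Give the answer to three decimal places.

18.62 wt% MgO ÷ 40.304 g/mol = 0.46199 mol, giving 0.46199 Mg and 0.46199 O.
47.62 wt% FeO ÷ 71.844 g/mol = 0.66283 mol, giving 0.66283 Fe and 0.66283 O.
33.84 wt% SiO2 ÷ 60.083 g/mol = 0.56322 mol, giving 0.56322 Si and 1.12644 O.
Oxygen sums to 2.25126; scaling by 4/2.25126 = 1.77678 puts the formula on 4 O.
Si: 0.56322 × 1.77678 = 1.001 atoms per formula unit.

1.001 Si apfu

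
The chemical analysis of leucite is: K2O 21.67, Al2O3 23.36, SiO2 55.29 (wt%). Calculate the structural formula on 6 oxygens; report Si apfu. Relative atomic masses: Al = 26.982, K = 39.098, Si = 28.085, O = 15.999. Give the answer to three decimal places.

2.002 Si apfu

K2O: 21.67/94.195 = 0.23005 mol → 0.46010 mol K, 0.23005 mol O.
Al2O3: 23.36/101.961 = 0.22911 mol → 0.45822 mol Al, 0.68733 mol O.
SiO2: 55.29/60.083 = 0.92023 mol → 0.92023 mol Si, 1.84046 mol O.
Total oxygen = 2.75784 mol. Normalization factor = 6/2.75784 = 2.17562.
Si per 6 O = 0.92023 × 2.17562 = 2.002.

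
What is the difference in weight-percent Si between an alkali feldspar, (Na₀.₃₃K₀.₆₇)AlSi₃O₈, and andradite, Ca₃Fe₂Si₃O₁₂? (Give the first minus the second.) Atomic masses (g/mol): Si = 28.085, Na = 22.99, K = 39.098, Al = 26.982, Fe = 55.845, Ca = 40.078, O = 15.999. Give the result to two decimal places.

14.28 percentage points

M((Na₀.₃₃K₀.₆₇)AlSi₃O₈) = 273.011 g/mol, so wt% Si = 84.255/273.011 × 100 = 30.86%.
M(Ca₃Fe₂Si₃O₁₂) = 508.167 g/mol, so wt% Si = 84.255/508.167 × 100 = 16.58%.
30.86 − 16.58 = 14.28 pp.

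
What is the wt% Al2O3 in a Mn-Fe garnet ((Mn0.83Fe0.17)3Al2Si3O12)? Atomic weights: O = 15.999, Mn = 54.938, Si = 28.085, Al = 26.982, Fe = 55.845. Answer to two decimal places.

20.58 wt%

Formula mass = 495.484 g/mol.
2 Al → 1.0000 mol Al2O3 per formula unit; M(Al2O3) = 101.961, so Al2O3 mass = 101.961 g.
101.961/495.484 × 100 = 20.58 wt%.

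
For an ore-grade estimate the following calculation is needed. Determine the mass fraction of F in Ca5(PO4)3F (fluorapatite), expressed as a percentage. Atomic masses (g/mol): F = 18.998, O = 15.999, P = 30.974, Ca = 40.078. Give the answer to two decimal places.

3.77 mass %

Formula mass = 5·40.078 + 3·30.974 + 12·15.999 + 1·18.998 = 504.298 g/mol, of which 18.998 g is F.
So F makes up 18.998/504.298 = 0.0377 of the mass, i.e. 3.77%.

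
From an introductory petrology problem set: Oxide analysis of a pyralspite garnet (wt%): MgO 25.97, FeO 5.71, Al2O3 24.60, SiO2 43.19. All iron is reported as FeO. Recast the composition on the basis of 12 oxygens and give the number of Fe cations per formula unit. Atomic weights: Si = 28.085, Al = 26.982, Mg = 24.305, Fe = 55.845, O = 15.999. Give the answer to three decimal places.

0.331 Fe apfu

MgO: 25.97/40.304 = 0.64435 mol → 0.64435 mol Mg, 0.64435 mol O.
FeO: 5.71/71.844 = 0.07948 mol → 0.07948 mol Fe, 0.07948 mol O.
Al2O3: 24.60/101.961 = 0.24127 mol → 0.48254 mol Al, 0.72381 mol O.
SiO2: 43.19/60.083 = 0.71884 mol → 0.71884 mol Si, 1.43768 mol O.
Total oxygen = 2.88532 mol. Normalization factor = 12/2.88532 = 4.15898.
Fe per 12 O = 0.07948 × 4.15898 = 0.331.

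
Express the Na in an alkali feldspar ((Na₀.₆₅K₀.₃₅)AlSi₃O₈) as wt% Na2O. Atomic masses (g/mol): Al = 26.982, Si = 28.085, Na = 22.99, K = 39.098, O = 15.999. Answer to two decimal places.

7.52 wt%

Molar mass of (Na₀.₆₅K₀.₃₅)AlSi₃O₈ = 0.65*22.99 + 0.35*39.098 + 1*26.982 + 3*28.085 + 8*15.999 = 267.857 g/mol.
Each formula unit contains 0.65 Na, equivalent to 0.65/2 = 0.3250 mol Na2O.
M(Na2O) = 2×22.99 + 1×15.999 = 61.979 g/mol.
Mass of Na2O per formula unit = 0.3250 × 61.979 = 20.143 g.
Na2O wt% = 20.143 / 267.857 × 100 = 7.52%.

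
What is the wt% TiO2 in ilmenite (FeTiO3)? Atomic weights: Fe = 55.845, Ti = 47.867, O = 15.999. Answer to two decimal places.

M(FeTiO3) = 151.709 g/mol; M(TiO2) = 79.865 g/mol.
Moles TiO2 per formula unit = 1 Ti ÷ 1 = 1.0000.
TiO2 fraction = (1.0000 × 79.865) / 151.709 = 79.865/151.709 = 0.5264.

52.64 wt%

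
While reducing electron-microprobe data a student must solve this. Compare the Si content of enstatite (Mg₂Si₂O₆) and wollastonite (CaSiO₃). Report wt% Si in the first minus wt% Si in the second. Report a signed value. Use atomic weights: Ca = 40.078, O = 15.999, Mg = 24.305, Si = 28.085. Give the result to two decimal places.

3.80 percentage points

First mineral: 56.170 g Si in 200.774 g formula = 27.98 wt% Si.
Second mineral: 28.085 g Si in 116.160 g formula = 24.18 wt% Si.
27.98% − 24.18% gives a difference of 3.80 percentage points.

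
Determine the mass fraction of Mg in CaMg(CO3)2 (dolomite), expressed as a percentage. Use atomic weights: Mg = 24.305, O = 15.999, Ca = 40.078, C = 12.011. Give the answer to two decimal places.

Molar mass of CaMg(CO3)2: 1*40.078 + 1*24.305 + 2*12.011 + 6*15.999 = 184.399 g/mol.
Mass of Mg per formula unit: 1 × 24.305 = 24.305 g.
Weight fraction Mg = 24.305 / 184.399 = 0.1318.

13.18 wt%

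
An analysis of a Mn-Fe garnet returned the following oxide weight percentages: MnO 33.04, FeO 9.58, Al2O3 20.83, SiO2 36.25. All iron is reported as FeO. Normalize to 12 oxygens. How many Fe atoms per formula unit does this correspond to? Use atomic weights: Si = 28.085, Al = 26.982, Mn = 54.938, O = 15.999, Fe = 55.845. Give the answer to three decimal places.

33.04 wt% MnO ÷ 70.937 g/mol = 0.46577 mol, giving 0.46577 Mn and 0.46577 O.
9.58 wt% FeO ÷ 71.844 g/mol = 0.13334 mol, giving 0.13334 Fe and 0.13334 O.
20.83 wt% Al2O3 ÷ 101.961 g/mol = 0.20429 mol, giving 0.40858 Al and 0.61287 O.
36.25 wt% SiO2 ÷ 60.083 g/mol = 0.60333 mol, giving 0.60333 Si and 1.20666 O.
Oxygen sums to 2.41864; scaling by 12/2.41864 = 4.96147 puts the formula on 12 O.
Fe: 0.13334 × 4.96147 = 0.662 atoms per formula unit.

0.662 Fe apfu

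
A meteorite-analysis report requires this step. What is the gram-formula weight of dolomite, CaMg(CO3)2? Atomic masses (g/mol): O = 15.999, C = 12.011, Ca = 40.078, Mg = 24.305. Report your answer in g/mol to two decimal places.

Ca: 1 × 40.078 = 40.0780
Mg: 1 × 24.305 = 24.3050
C: 2 × 12.011 = 24.0220
O: 6 × 15.999 = 95.9940
Summing the contributions gives the formula mass.

184.40 g/mol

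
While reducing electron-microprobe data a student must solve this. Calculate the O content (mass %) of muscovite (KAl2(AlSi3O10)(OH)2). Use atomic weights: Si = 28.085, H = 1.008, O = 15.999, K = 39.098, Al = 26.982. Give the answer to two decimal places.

Molar mass of KAl2(AlSi3O10)(OH)2: 1·39.098 + 3·26.982 + 3·28.085 + 12·15.999 + 2·1.008 = 398.303 g/mol.
Mass of O per formula unit: 12 × 15.999 = 191.988 g.
Weight fraction O = 191.988 / 398.303 = 0.4820.

48.20 mass %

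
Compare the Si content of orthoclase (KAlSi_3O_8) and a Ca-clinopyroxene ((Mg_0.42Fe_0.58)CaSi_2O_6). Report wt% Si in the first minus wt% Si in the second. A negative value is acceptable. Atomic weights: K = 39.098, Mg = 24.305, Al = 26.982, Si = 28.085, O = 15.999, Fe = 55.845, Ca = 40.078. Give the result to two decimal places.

M(KAlSi_3O_8) = 278.327 g/mol, so wt% Si = 84.255/278.327 × 100 = 30.27%.
M((Mg_0.42Fe_0.58)CaSi_2O_6) = 234.840 g/mol, so wt% Si = 56.170/234.840 × 100 = 23.92%.
30.27 − 23.92 = 6.35 pp.

6.35 percentage points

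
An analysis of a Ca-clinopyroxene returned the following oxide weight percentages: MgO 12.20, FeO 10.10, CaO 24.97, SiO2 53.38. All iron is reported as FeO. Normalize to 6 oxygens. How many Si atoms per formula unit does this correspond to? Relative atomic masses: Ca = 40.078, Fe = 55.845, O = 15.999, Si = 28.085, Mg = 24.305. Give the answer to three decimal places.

MgO: 12.20/40.304 = 0.30270 mol → 0.30270 mol Mg, 0.30270 mol O.
FeO: 10.10/71.844 = 0.14058 mol → 0.14058 mol Fe, 0.14058 mol O.
CaO: 24.97/56.077 = 0.44528 mol → 0.44528 mol Ca, 0.44528 mol O.
SiO2: 53.38/60.083 = 0.88844 mol → 0.88844 mol Si, 1.77688 mol O.
Total oxygen = 2.66544 mol. Normalization factor = 6/2.66544 = 2.25104.
Si per 6 O = 0.88844 × 2.25104 = 2.000.

2.000 Si apfu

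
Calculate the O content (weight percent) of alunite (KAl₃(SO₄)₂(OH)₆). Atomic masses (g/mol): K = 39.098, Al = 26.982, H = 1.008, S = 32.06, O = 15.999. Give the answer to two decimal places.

54.08 weight percent

Molar mass of KAl₃(SO₄)₂(OH)₆: 1*39.098 + 3*26.982 + 2*32.06 + 14*15.999 + 6*1.008 = 414.198 g/mol.
Mass of O per formula unit: 14 × 15.999 = 223.986 g.
Weight fraction O = 223.986 / 414.198 = 0.5408.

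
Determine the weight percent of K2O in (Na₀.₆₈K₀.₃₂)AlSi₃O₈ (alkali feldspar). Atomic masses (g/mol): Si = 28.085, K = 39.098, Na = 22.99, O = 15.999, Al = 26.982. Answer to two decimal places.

5.64 wt%

M((Na₀.₆₈K₀.₃₂)AlSi₃O₈) = 267.374 g/mol; M(K2O) = 94.195 g/mol.
Moles K2O per formula unit = 0.32 K ÷ 2 = 0.1600.
K2O fraction = (0.1600 × 94.195) / 267.374 = 15.071/267.374 = 0.0564.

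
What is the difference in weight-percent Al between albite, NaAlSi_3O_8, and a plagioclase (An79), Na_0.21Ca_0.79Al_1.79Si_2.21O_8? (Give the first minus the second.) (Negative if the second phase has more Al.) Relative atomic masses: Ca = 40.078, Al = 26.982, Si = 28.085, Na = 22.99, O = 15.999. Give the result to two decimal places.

M(NaAlSi_3O_8) = 262.219 g/mol, so wt% Al = 26.982/262.219 × 100 = 10.29%.
M(Na_0.21Ca_0.79Al_1.79Si_2.21O_8) = 274.847 g/mol, so wt% Al = 48.298/274.847 × 100 = 17.57%.
10.29 − 17.57 = -7.28 pp.

-7.28 percentage points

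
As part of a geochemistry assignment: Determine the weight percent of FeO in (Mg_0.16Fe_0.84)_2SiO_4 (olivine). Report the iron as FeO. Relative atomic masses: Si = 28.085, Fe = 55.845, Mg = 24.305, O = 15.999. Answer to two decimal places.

M((Mg_0.16Fe_0.84)_2SiO_4) = 193.678 g/mol; M(FeO) = 71.844 g/mol.
Moles FeO per formula unit = 1.68 Fe ÷ 1 = 1.6800.
FeO fraction = (1.6800 × 71.844) / 193.678 = 120.698/193.678 = 0.6232.

62.32 wt%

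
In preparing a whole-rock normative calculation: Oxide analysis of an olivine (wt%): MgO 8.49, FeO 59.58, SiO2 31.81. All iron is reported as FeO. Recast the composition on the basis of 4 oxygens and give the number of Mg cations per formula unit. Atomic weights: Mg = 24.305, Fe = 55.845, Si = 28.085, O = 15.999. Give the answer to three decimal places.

0.401 Mg apfu

MgO: 8.49/40.304 = 0.21065 mol → 0.21065 mol Mg, 0.21065 mol O.
FeO: 59.58/71.844 = 0.82930 mol → 0.82930 mol Fe, 0.82930 mol O.
SiO2: 31.81/60.083 = 0.52943 mol → 0.52943 mol Si, 1.05886 mol O.
Total oxygen = 2.09881 mol. Normalization factor = 4/2.09881 = 1.90584.
Mg per 4 O = 0.21065 × 1.90584 = 0.401.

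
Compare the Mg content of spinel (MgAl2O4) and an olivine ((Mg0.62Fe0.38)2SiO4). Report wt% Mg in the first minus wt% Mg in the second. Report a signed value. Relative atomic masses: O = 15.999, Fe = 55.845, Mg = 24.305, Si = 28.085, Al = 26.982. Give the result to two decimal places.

-1.22 percentage points

First mineral: 24.305 g Mg in 142.265 g formula = 17.08 wt% Mg.
Second mineral: 30.138 g Mg in 164.661 g formula = 18.30 wt% Mg.
17.08% − 18.30% gives a difference of -1.22 percentage points.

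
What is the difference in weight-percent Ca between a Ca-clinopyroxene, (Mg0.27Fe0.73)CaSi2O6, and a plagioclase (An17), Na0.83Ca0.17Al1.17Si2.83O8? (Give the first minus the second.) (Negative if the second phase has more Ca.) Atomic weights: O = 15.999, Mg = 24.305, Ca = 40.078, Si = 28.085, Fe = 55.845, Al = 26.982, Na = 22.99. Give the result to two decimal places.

First mineral: 40.078 g Ca in 239.571 g formula = 16.73 wt% Ca.
Second mineral: 6.813 g Ca in 264.936 g formula = 2.57 wt% Ca.
16.73% − 2.57% gives a difference of 14.16 percentage points.

14.16 percentage points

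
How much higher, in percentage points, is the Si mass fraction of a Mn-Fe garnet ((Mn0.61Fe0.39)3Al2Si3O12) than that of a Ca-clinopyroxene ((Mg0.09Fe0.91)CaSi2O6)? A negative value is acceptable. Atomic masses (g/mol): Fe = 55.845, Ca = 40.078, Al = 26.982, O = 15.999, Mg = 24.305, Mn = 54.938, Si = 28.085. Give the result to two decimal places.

-5.92 percentage points

Si in (Mn0.61Fe0.39)3Al2Si3O12: molar mass 496.082 g/mol; 3×28.085 = 84.255 g → 16.98 wt%.
Si in (Mg0.09Fe0.91)CaSi2O6: molar mass 245.248 g/mol; 2×28.085 = 56.170 g → 22.90 wt%.
Difference = 16.98 − 22.90 = -5.92 percentage points.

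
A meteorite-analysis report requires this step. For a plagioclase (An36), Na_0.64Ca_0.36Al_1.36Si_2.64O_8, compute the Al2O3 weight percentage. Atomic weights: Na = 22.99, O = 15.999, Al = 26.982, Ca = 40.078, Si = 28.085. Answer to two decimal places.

25.87 wt%

M(Na_0.64Ca_0.36Al_1.36Si_2.64O_8) = 267.974 g/mol; M(Al2O3) = 101.961 g/mol.
Moles Al2O3 per formula unit = 1.36 Al ÷ 2 = 0.6800.
Al2O3 fraction = (0.6800 × 101.961) / 267.974 = 69.333/267.974 = 0.2587.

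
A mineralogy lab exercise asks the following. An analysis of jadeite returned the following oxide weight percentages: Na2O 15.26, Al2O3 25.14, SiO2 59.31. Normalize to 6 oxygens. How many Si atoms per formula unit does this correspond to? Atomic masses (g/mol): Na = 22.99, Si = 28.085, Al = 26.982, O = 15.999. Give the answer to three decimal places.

2.001 Si apfu

Na2O (M=61.979): mol = 0.24621; Na = 0.49242, O = 0.24621.
Al2O3 (M=101.961): mol = 0.24656; Al = 0.49312, O = 0.73968.
SiO2 (M=60.083): mol = 0.98713; Si = 0.98713, O = 1.97426.
ΣO = 2.96015; factor = 6/ΣO = 2.02692.
Si apfu = 0.98713 × 2.02692 = 2.001.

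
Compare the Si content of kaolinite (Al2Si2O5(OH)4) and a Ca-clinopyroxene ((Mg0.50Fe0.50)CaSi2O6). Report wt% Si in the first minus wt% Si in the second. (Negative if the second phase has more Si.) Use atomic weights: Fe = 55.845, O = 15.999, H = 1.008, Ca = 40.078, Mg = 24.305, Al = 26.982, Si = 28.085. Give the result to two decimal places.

-2.42 percentage points

First mineral: 56.170 g Si in 258.157 g formula = 21.76 wt% Si.
Second mineral: 56.170 g Si in 232.317 g formula = 24.18 wt% Si.
21.76% − 24.18% gives a difference of -2.42 percentage points.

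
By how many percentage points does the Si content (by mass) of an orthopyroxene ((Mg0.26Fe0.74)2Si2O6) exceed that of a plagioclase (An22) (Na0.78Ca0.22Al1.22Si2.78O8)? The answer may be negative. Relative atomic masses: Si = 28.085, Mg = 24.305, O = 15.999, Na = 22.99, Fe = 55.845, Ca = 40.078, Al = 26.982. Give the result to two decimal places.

-6.68 percentage points

Si in (Mg0.26Fe0.74)2Si2O6: molar mass 247.453 g/mol; 2×28.085 = 56.170 g → 22.70 wt%.
Si in Na0.78Ca0.22Al1.22Si2.78O8: molar mass 265.736 g/mol; 2.78×28.085 = 78.076 g → 29.38 wt%.
Difference = 22.70 − 29.38 = -6.68 percentage points.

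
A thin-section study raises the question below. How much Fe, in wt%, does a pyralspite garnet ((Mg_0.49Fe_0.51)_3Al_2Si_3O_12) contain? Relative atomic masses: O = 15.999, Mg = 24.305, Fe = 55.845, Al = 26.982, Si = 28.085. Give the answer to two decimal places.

Formula mass = 1.47·24.305 + 1.53·55.845 + 2·26.982 + 3·28.085 + 12·15.999 = 451.378 g/mol, of which 85.443 g is Fe.
So Fe makes up 85.443/451.378 = 0.1893 of the mass, i.e. 18.93%.

18.93 wt%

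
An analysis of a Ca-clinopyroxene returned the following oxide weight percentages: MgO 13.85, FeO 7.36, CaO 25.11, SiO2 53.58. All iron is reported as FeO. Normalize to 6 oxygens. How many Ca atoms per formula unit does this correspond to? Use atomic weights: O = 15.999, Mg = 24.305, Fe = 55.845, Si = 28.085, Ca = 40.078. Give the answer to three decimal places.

MgO (M=40.304): mol = 0.34364; Mg = 0.34364, O = 0.34364.
FeO (M=71.844): mol = 0.10244; Fe = 0.10244, O = 0.10244.
CaO (M=56.077): mol = 0.44778; Ca = 0.44778, O = 0.44778.
SiO2 (M=60.083): mol = 0.89177; Si = 0.89177, O = 1.78354.
ΣO = 2.67740; factor = 6/ΣO = 2.24098.
Ca apfu = 0.44778 × 2.24098 = 1.003.

1.003 Ca apfu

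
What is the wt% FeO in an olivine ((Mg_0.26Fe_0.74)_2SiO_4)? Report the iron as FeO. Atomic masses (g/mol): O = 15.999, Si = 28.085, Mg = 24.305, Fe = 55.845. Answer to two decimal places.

M((Mg_0.26Fe_0.74)_2SiO_4) = 187.370 g/mol; M(FeO) = 71.844 g/mol.
Moles FeO per formula unit = 1.48 Fe ÷ 1 = 1.4800.
FeO fraction = (1.4800 × 71.844) / 187.370 = 106.329/187.370 = 0.5675.

56.75 wt%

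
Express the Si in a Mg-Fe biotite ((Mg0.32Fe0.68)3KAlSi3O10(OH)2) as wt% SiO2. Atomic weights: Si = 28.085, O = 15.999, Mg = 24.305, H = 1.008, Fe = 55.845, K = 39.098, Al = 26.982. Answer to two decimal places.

37.43 wt%

Molar mass of (Mg0.32Fe0.68)3KAlSi3O10(OH)2 = 0.96*24.305 + 2.04*55.845 + 1*39.098 + 1*26.982 + 3*28.085 + 12*15.999 + 2*1.008 = 481.596 g/mol.
Each formula unit contains 3 Si, equivalent to 3/1 = 3.0000 mol SiO2.
M(SiO2) = 1×28.085 + 2×15.999 = 60.083 g/mol.
Mass of SiO2 per formula unit = 3.0000 × 60.083 = 180.249 g.
SiO2 wt% = 180.249 / 481.596 × 100 = 37.43%.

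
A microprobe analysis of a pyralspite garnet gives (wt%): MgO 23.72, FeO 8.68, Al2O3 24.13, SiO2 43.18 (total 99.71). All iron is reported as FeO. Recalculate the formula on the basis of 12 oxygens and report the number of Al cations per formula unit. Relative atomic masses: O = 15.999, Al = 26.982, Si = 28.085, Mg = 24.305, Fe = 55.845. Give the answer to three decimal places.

23.72 wt% MgO ÷ 40.304 g/mol = 0.58853 mol, giving 0.58853 Mg and 0.58853 O.
8.68 wt% FeO ÷ 71.844 g/mol = 0.12082 mol, giving 0.12082 Fe and 0.12082 O.
24.13 wt% Al2O3 ÷ 101.961 g/mol = 0.23666 mol, giving 0.47332 Al and 0.70998 O.
43.18 wt% SiO2 ÷ 60.083 g/mol = 0.71867 mol, giving 0.71867 Si and 1.43734 O.
Oxygen sums to 2.85667; scaling by 12/2.85667 = 4.20070 puts the formula on 12 O.
Al: 0.47332 × 4.20070 = 1.988 atoms per formula unit.

1.988 Al apfu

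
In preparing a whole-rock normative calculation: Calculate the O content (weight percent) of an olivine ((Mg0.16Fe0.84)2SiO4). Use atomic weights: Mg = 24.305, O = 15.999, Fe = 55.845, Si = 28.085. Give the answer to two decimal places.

Molar mass of (Mg0.16Fe0.84)2SiO4: 0.32·24.305 + 1.68·55.845 + 1·28.085 + 4·15.999 = 193.678 g/mol.
Mass of O per formula unit: 4 × 15.999 = 63.996 g.
Weight fraction O = 63.996 / 193.678 = 0.3304.

33.04 weight percent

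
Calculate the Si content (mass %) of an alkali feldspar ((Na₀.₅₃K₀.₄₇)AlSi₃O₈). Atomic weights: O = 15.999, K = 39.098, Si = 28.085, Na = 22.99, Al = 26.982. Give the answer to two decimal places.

M((Na₀.₅₃K₀.₄₇)AlSi₃O₈) = 269.790 g/mol.
Si contributes 3 × 28.085 = 84.255 g per mole.
84.255/269.790 = 0.3123 → 31.23%.

31.23 mass %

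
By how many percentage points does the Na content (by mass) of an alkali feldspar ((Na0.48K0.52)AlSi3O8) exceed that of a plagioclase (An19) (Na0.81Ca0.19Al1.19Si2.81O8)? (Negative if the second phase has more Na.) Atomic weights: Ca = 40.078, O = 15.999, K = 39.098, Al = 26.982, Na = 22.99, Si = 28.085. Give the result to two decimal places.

First mineral: 11.035 g Na in 270.595 g formula = 4.08 wt% Na.
Second mineral: 18.622 g Na in 265.256 g formula = 7.02 wt% Na.
4.08% − 7.02% gives a difference of -2.94 percentage points.

-2.94 percentage points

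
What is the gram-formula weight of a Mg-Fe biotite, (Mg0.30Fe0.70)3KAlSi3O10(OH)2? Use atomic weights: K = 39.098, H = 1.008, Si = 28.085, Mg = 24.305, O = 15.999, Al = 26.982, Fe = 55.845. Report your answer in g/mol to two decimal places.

The formula mass is the sum 0.90·24.305 + 2.10·55.845 + 1·39.098 + 1·26.982 + 3·28.085 + 12·15.999 + 2·1.008.

483.49 g/mol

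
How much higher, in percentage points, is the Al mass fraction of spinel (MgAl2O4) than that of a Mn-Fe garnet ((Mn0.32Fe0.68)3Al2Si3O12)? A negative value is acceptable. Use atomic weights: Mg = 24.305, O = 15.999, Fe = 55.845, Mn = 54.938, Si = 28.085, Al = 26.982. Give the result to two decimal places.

Al in MgAl2O4: molar mass 142.265 g/mol; 2×26.982 = 53.964 g → 37.93 wt%.
Al in (Mn0.32Fe0.68)3Al2Si3O12: molar mass 496.871 g/mol; 2×26.982 = 53.964 g → 10.86 wt%.
Difference = 37.93 − 10.86 = 27.07 percentage points.

27.07 percentage points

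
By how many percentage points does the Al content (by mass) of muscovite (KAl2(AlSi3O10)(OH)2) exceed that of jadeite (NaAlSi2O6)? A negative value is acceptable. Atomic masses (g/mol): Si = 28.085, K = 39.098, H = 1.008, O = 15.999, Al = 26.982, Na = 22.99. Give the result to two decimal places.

First mineral: 80.946 g Al in 398.303 g formula = 20.32 wt% Al.
Second mineral: 26.982 g Al in 202.136 g formula = 13.35 wt% Al.
20.32% − 13.35% gives a difference of 6.97 percentage points.

6.97 percentage points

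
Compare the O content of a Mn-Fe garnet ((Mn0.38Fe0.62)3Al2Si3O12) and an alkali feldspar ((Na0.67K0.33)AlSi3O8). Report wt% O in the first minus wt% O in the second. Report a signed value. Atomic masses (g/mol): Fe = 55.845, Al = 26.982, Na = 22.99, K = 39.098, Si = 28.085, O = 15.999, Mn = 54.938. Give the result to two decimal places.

-9.19 percentage points

M((Mn0.38Fe0.62)3Al2Si3O12) = 496.708 g/mol, so wt% O = 191.988/496.708 × 100 = 38.65%.
M((Na0.67K0.33)AlSi3O8) = 267.535 g/mol, so wt% O = 127.992/267.535 × 100 = 47.84%.
38.65 − 47.84 = -9.19 pp.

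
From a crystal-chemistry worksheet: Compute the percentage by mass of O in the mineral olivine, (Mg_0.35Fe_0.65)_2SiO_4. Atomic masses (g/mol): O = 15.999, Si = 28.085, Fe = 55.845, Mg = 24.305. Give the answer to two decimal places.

Formula mass = 0.70*24.305 + 1.30*55.845 + 1*28.085 + 4*15.999 = 181.693 g/mol, of which 63.996 g is O.
So O makes up 63.996/181.693 = 0.3522 of the mass, i.e. 35.22%.

35.22 weight percent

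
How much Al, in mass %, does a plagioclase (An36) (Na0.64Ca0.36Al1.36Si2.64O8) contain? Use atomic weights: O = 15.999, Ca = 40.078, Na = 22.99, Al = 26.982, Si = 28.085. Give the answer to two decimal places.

Formula mass = 0.64·22.99 + 0.36·40.078 + 1.36·26.982 + 2.64·28.085 + 8·15.999 = 267.974 g/mol, of which 36.696 g is Al.
So Al makes up 36.696/267.974 = 0.1369 of the mass, i.e. 13.69%.

13.69 mass %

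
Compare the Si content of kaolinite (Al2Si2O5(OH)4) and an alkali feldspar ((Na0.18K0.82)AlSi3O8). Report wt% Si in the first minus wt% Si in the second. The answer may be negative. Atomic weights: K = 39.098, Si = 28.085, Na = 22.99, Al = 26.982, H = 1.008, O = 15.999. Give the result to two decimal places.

Si in Al2Si2O5(OH)4: molar mass 258.157 g/mol; 2×28.085 = 56.170 g → 21.76 wt%.
Si in (Na0.18K0.82)AlSi3O8: molar mass 275.428 g/mol; 3×28.085 = 84.255 g → 30.59 wt%.
Difference = 21.76 − 30.59 = -8.83 percentage points.

-8.83 percentage points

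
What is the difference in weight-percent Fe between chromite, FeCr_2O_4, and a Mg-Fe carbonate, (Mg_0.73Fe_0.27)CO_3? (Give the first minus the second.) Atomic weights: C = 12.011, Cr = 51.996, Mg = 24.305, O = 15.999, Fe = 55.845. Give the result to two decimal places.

M(FeCr_2O_4) = 223.833 g/mol, so wt% Fe = 55.845/223.833 × 100 = 24.95%.
M((Mg_0.73Fe_0.27)CO_3) = 92.829 g/mol, so wt% Fe = 15.078/92.829 × 100 = 16.24%.
24.95 − 16.24 = 8.71 pp.

8.71 percentage points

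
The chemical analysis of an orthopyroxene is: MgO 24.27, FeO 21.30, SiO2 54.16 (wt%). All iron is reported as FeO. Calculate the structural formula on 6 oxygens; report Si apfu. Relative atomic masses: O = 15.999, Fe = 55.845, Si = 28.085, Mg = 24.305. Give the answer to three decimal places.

MgO (M=40.304): mol = 0.60217; Mg = 0.60217, O = 0.60217.
FeO (M=71.844): mol = 0.29648; Fe = 0.29648, O = 0.29648.
SiO2 (M=60.083): mol = 0.90142; Si = 0.90142, O = 1.80284.
ΣO = 2.70149; factor = 6/ΣO = 2.22100.
Si apfu = 0.90142 × 2.22100 = 2.002.

2.002 Si apfu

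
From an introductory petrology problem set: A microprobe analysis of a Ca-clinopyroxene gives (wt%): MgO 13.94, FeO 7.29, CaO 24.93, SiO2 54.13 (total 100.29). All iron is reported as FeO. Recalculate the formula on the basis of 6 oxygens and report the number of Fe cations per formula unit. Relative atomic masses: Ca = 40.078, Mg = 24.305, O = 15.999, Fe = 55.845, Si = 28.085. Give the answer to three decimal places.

0.226 Fe apfu

13.94 wt% MgO ÷ 40.304 g/mol = 0.34587 mol, giving 0.34587 Mg and 0.34587 O.
7.29 wt% FeO ÷ 71.844 g/mol = 0.10147 mol, giving 0.10147 Fe and 0.10147 O.
24.93 wt% CaO ÷ 56.077 g/mol = 0.44457 mol, giving 0.44457 Ca and 0.44457 O.
54.13 wt% SiO2 ÷ 60.083 g/mol = 0.90092 mol, giving 0.90092 Si and 1.80184 O.
Oxygen sums to 2.69375; scaling by 6/2.69375 = 2.22738 puts the formula on 6 O.
Fe: 0.10147 × 2.22738 = 0.226 atoms per formula unit.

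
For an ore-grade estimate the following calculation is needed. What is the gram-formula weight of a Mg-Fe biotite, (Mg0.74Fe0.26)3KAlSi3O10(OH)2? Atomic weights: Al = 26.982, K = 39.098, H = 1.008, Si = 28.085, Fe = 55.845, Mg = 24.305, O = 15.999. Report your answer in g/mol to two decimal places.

441.86 g/mol

The formula mass is the sum 2.22×24.305 + 0.78×55.845 + 1×39.098 + 1×26.982 + 3×28.085 + 12×15.999 + 2×1.008.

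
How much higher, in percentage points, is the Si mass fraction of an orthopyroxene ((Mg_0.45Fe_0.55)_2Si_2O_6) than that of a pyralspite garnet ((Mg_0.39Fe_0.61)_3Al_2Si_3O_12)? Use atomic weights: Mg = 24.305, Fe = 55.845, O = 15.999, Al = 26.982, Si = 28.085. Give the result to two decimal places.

5.57 percentage points

Si in (Mg_0.45Fe_0.55)_2Si_2O_6: molar mass 235.468 g/mol; 2×28.085 = 56.170 g → 23.85 wt%.
Si in (Mg_0.39Fe_0.61)_3Al_2Si_3O_12: molar mass 460.840 g/mol; 3×28.085 = 84.255 g → 18.28 wt%.
Difference = 23.85 − 18.28 = 5.57 percentage points.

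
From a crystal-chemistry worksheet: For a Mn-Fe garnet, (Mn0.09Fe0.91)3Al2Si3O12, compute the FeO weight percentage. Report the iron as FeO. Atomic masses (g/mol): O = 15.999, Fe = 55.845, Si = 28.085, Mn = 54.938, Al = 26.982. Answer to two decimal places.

39.42 wt%

M((Mn0.09Fe0.91)3Al2Si3O12) = 497.497 g/mol; M(FeO) = 71.844 g/mol.
Moles FeO per formula unit = 2.73 Fe ÷ 1 = 2.7300.
FeO fraction = (2.7300 × 71.844) / 497.497 = 196.134/497.497 = 0.3942.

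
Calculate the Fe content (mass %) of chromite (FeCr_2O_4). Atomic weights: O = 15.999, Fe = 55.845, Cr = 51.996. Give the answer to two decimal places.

24.95 mass %

M(FeCr_2O_4) = 223.833 g/mol.
Fe contributes 1 × 55.845 = 55.845 g per mole.
55.845/223.833 = 0.2495 → 24.95%.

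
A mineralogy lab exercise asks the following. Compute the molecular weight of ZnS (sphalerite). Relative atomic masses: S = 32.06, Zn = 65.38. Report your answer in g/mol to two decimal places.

97.44 g/mol

Zn: 1 × 65.38 = 65.3800
S: 1 × 32.06 = 32.0600
Summing the contributions gives the formula mass.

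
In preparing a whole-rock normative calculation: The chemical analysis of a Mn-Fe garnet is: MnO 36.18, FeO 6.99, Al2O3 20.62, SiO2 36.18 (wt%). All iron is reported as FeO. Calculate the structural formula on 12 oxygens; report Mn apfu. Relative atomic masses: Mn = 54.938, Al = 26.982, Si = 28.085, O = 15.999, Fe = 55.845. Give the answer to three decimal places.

MnO (M=70.937): mol = 0.51003; Mn = 0.51003, O = 0.51003.
FeO (M=71.844): mol = 0.09729; Fe = 0.09729, O = 0.09729.
Al2O3 (M=101.961): mol = 0.20223; Al = 0.40446, O = 0.60669.
SiO2 (M=60.083): mol = 0.60217; Si = 0.60217, O = 1.20434.
ΣO = 2.41835; factor = 12/ΣO = 4.96206.
Mn apfu = 0.51003 × 4.96206 = 2.531.

2.531 Mn apfu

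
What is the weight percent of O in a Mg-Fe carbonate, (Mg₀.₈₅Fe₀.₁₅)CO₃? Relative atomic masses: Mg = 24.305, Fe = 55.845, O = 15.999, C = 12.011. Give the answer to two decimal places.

Formula mass = 0.85*24.305 + 0.15*55.845 + 1*12.011 + 3*15.999 = 89.044 g/mol, of which 47.997 g is O.
So O makes up 47.997/89.044 = 0.5390 of the mass, i.e. 53.90%.

53.90 mass %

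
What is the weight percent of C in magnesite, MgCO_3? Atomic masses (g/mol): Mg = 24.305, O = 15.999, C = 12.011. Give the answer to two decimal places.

14.25 wt%

Molar mass of MgCO_3: 1×24.305 + 1×12.011 + 3×15.999 = 84.313 g/mol.
Mass of C per formula unit: 1 × 12.011 = 12.011 g.
Weight fraction C = 12.011 / 84.313 = 0.1425.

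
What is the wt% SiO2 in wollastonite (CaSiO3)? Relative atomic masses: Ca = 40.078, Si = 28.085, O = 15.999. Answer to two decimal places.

51.72 wt%

Molar mass of CaSiO3 = 1·40.078 + 1·28.085 + 3·15.999 = 116.160 g/mol.
Each formula unit contains 1 Si, equivalent to 1/1 = 1.0000 mol SiO2.
M(SiO2) = 1×28.085 + 2×15.999 = 60.083 g/mol.
Mass of SiO2 per formula unit = 1.0000 × 60.083 = 60.083 g.
SiO2 wt% = 60.083 / 116.160 × 100 = 51.72%.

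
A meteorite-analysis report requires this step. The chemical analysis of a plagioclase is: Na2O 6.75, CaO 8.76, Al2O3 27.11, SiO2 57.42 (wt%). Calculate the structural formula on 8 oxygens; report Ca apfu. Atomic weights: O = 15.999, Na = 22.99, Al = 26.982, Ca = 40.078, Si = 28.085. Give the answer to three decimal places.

0.420 Ca apfu

6.75 wt% Na2O ÷ 61.979 g/mol = 0.10891 mol, giving 0.21782 Na and 0.10891 O.
8.76 wt% CaO ÷ 56.077 g/mol = 0.15621 mol, giving 0.15621 Ca and 0.15621 O.
27.11 wt% Al2O3 ÷ 101.961 g/mol = 0.26589 mol, giving 0.53178 Al and 0.79767 O.
57.42 wt% SiO2 ÷ 60.083 g/mol = 0.95568 mol, giving 0.95568 Si and 1.91136 O.
Oxygen sums to 2.97415; scaling by 8/2.97415 = 2.68984 puts the formula on 8 O.
Ca: 0.15621 × 2.68984 = 0.420 atoms per formula unit.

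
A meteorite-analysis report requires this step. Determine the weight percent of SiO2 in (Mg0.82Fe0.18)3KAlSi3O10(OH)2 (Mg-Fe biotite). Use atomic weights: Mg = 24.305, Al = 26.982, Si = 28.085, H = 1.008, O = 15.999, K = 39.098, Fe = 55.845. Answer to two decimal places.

41.50 wt%

Formula mass = 434.286 g/mol.
3 Si → 3.0000 mol SiO2 per formula unit; M(SiO2) = 60.083, so SiO2 mass = 180.249 g.
180.249/434.286 × 100 = 41.50 wt%.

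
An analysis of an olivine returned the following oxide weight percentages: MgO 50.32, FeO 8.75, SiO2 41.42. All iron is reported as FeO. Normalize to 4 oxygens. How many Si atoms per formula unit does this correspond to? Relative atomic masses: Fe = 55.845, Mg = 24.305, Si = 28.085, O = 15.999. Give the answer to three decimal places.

MgO (M=40.304): mol = 1.24851; Mg = 1.24851, O = 1.24851.
FeO (M=71.844): mol = 0.12179; Fe = 0.12179, O = 0.12179.
SiO2 (M=60.083): mol = 0.68938; Si = 0.68938, O = 1.37876.
ΣO = 2.74906; factor = 4/ΣO = 1.45504.
Si apfu = 0.68938 × 1.45504 = 1.003.

1.003 Si apfu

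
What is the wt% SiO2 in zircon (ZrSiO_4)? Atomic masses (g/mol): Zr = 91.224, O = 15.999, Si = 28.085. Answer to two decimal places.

M(ZrSiO_4) = 183.305 g/mol; M(SiO2) = 60.083 g/mol.
Moles SiO2 per formula unit = 1 Si ÷ 1 = 1.0000.
SiO2 fraction = (1.0000 × 60.083) / 183.305 = 60.083/183.305 = 0.3278.

32.78 wt%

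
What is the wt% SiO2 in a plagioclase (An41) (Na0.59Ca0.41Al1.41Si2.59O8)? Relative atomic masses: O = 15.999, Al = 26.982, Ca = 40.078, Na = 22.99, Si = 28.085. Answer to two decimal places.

Formula mass = 268.773 g/mol.
2.59 Si → 2.5900 mol SiO2 per formula unit; M(SiO2) = 60.083, so SiO2 mass = 155.615 g.
155.615/268.773 × 100 = 57.90 wt%.

57.90 wt%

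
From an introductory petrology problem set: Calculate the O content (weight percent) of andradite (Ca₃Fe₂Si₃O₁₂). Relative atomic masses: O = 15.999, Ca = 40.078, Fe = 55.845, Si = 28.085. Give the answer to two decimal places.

Formula mass = 3×40.078 + 2×55.845 + 3×28.085 + 12×15.999 = 508.167 g/mol, of which 191.988 g is O.
So O makes up 191.988/508.167 = 0.3778 of the mass, i.e. 37.78%.

37.78 weight percent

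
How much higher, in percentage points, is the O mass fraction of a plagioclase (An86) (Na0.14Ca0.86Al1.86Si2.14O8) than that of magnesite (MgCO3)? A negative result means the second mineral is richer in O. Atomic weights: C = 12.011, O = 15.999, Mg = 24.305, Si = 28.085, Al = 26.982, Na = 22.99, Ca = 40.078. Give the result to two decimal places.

M(Na0.14Ca0.86Al1.86Si2.14O8) = 275.966 g/mol, so wt% O = 127.992/275.966 × 100 = 46.38%.
M(MgCO3) = 84.313 g/mol, so wt% O = 47.997/84.313 × 100 = 56.93%.
46.38 − 56.93 = -10.55 pp.

-10.55 percentage points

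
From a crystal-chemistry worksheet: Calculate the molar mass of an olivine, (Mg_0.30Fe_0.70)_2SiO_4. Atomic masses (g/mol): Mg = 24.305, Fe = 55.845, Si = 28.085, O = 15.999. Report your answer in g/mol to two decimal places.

184.85 g/mol

M = 0.60*24.305 + 1.40*55.845 + 1*28.085 + 4*15.999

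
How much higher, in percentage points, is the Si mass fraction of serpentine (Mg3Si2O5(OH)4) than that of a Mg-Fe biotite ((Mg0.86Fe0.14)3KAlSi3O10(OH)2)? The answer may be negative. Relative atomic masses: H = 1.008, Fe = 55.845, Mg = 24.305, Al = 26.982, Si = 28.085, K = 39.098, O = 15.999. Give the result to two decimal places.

M(Mg3Si2O5(OH)4) = 277.108 g/mol, so wt% Si = 56.170/277.108 × 100 = 20.27%.
M((Mg0.86Fe0.14)3KAlSi3O10(OH)2) = 430.501 g/mol, so wt% Si = 84.255/430.501 × 100 = 19.57%.
20.27 − 19.57 = 0.70 pp.

0.70 percentage points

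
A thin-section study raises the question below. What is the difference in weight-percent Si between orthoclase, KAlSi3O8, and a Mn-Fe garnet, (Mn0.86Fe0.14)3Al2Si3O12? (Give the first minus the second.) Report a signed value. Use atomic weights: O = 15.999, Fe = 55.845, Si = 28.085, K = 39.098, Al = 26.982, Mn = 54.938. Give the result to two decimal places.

First mineral: 84.255 g Si in 278.327 g formula = 30.27 wt% Si.
Second mineral: 84.255 g Si in 495.402 g formula = 17.01 wt% Si.
30.27% − 17.01% gives a difference of 13.26 percentage points.

13.26 percentage points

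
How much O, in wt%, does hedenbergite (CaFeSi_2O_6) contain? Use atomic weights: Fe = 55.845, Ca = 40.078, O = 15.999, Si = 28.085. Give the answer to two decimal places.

Formula mass = 1·40.078 + 1·55.845 + 2·28.085 + 6·15.999 = 248.087 g/mol, of which 95.994 g is O.
So O makes up 95.994/248.087 = 0.3869 of the mass, i.e. 38.69%.

38.69 wt%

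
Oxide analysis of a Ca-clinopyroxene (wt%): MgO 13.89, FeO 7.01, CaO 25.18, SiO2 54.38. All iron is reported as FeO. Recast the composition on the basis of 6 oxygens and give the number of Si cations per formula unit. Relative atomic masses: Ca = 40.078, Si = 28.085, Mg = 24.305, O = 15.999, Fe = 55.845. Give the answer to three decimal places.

2.010 Si apfu

MgO: 13.89/40.304 = 0.34463 mol → 0.34463 mol Mg, 0.34463 mol O.
FeO: 7.01/71.844 = 0.09757 mol → 0.09757 mol Fe, 0.09757 mol O.
CaO: 25.18/56.077 = 0.44903 mol → 0.44903 mol Ca, 0.44903 mol O.
SiO2: 54.38/60.083 = 0.90508 mol → 0.90508 mol Si, 1.81016 mol O.
Total oxygen = 2.70139 mol. Normalization factor = 6/2.70139 = 2.22108.
Si per 6 O = 0.90508 × 2.22108 = 2.010.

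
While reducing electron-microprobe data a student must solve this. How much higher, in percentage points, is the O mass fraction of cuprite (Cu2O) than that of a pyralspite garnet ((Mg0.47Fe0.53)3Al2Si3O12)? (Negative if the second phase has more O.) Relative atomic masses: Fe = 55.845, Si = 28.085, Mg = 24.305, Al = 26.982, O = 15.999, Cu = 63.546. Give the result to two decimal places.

-31.18 percentage points

First mineral: 15.999 g O in 143.091 g formula = 11.18 wt% O.
Second mineral: 191.988 g O in 453.271 g formula = 42.36 wt% O.
11.18% − 42.36% gives a difference of -31.18 percentage points.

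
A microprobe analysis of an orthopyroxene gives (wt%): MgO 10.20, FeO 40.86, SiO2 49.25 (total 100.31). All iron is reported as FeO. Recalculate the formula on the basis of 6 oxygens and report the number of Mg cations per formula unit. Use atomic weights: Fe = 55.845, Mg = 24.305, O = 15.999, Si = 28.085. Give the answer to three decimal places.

0.617 Mg apfu

MgO: 10.20/40.304 = 0.25308 mol → 0.25308 mol Mg, 0.25308 mol O.
FeO: 40.86/71.844 = 0.56873 mol → 0.56873 mol Fe, 0.56873 mol O.
SiO2: 49.25/60.083 = 0.81970 mol → 0.81970 mol Si, 1.63940 mol O.
Total oxygen = 2.46121 mol. Normalization factor = 6/2.46121 = 2.43783.
Mg per 6 O = 0.25308 × 2.43783 = 0.617.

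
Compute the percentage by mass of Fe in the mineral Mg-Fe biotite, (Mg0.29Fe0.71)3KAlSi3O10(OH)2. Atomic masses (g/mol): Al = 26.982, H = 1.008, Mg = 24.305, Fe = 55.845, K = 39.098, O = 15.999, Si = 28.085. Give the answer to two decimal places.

M((Mg0.29Fe0.71)3KAlSi3O10(OH)2) = 484.434 g/mol.
Fe contributes 2.13 × 55.845 = 118.950 g per mole.
118.950/484.434 = 0.2455 → 24.55%.

24.55 wt%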